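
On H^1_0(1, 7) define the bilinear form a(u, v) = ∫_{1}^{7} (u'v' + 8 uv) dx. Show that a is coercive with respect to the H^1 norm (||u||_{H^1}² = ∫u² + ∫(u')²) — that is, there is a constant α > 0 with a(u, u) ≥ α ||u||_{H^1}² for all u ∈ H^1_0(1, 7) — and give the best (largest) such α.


α = 1

Coercivity of a(·,·) on H^1_0(1, 7) means a(u, u) ≥ α ||u||_{H^1}² for every u ∈ H^1_0.
The interval has length L = 6, and Poincaré/coercivity depend only on L. Here a(u, u) = ∫(u')² + (8)·∫u².
Here c = 8 ≥ 1, so a(u,u) = ∫(u')² + c∫u² ≥ ∫(u')² + ∫u² = ||u||_{H^1}², i.e. α = 1 works. No larger α is possible: a(u,u) ≥ α||u||_{H^1}² means (1−α)∫(u')² ≥ (α−c)∫u², and for the modes u_n = sin(nπ(x−x₀)/L) (x₀ the left endpoint) one has ∫u_n²/∫(u_n')² = (L/(nπ))² → 0, so a(u_n,u_n)/||u_n||_{H^1}² → 1. Hence the optimal constant is α = 1.
Therefore α = 1.


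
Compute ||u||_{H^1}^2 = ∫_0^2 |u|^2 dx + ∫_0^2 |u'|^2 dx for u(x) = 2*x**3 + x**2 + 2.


||u||_{H^1}^2 = 17848/35

The H^1 norm (squared) on an interval (0, L) is
  ||u||_{H^1}^2 = ∫_0^L u(x)^2 dx + ∫_0^L u'(x)^2 dx.
Compute u'(x) = 6*x**2 + 2*x.
Then u(x)^2 = 4*x**6 + 4*x**5 + x**4 + 8*x**3 + 4*x**2 + 4 and u'(x)^2 = 36*x**4 + 24*x**3 + 4*x**2.
Integrate each monomial from 0 to 2 using ∫_0^2 c·x^n dx = c·2^(n+1)/(n+1):
  ∫_0^2 u(x)^2 dx = ∫_0^2 (4*x^6 + 4*x^5 + x^4 + 8*x^3 + 4*x^2 + 4) dx. Term by term:
    ∫_0^2 4*x^6 dx = 512/7;  ∫_0^2 4*x^5 dx = 128/3;  ∫_0^2 x^4 dx = 32/5;
    ∫_0^2 8*x^3 dx = 32;  ∫_0^2 4*x^2 dx = 32/3;  ∫_0^2 4 dx = 8.
  Sum: 512/7 + 128/3 + 32/5 + 32 + 32/3 + 8 = 18152/105.
  ∫_0^2 u'(x)^2 dx = ∫_0^2 (36*x^4 + 24*x^3 + 4*x^2) dx. Term by term:
    ∫_0^2 36*x^4 dx = 1152/5;  ∫_0^2 24*x^3 dx = 96;  ∫_0^2 4*x^2 dx = 32/3.
  Sum: 1152/5 + 96 + 32/3 = 5056/15.
Adding: ||u||_{H^1}^2 = 18152/105 + 5056/15 = 17848/35.


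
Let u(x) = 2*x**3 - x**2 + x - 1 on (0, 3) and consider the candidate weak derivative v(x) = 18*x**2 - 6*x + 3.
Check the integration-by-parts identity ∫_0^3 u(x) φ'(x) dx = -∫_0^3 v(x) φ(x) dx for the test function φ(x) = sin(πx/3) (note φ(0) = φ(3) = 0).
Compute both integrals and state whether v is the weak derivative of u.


LHS = -150/π + 648/π^3, RHS = -450/π + 1944/π^3. No, v is not the weak derivative of u.

u(x) = 2*x**3 - x**2 + x - 1, classical derivative u'(x) = 6*x**2 - 2*x + 1.
φ(x) = sin(πx/3), so φ'(x) = π*cos(π*x/3)/3.
Note φ(0) = φ(3) = 0, so the boundary term u·φ vanishes.
LHS = ∫_0^3 u(x) φ'(x) dx = ∫_0^3 (2*π*x^3*cos(π*x/3)/3 - π*x^2*cos(π*x/3)/3 + π*x*cos(π*x/3)/3 - π*cos(π*x/3)/3) dx. Term by term:
  ∫_0^3 -π*cos(π*x/3)/3 dx = 0;  ∫_0^3 -π*x^2*cos(π*x/3)/3 dx = 18/π;  ∫_0^3 π*x*cos(π*x/3)/3 dx = -6/π;
  ∫_0^3 2*π*x^3*cos(π*x/3)/3 dx = -162/π + 648/π^3.
Sum: 0 + 18/π − 6/π + -162/π + 648/π^3 = -150/π + 648/π^3.
So LHS = -150/π + 648/π^3.
∫_0^3 v(x) φ(x) dx = ∫_0^3 (18*x^2*sin(π*x/3) - 6*x*sin(π*x/3) + 3*sin(π*x/3)) dx. Term by term:
  ∫_0^3 3*sin(π*x/3) dx = 18/π;  ∫_0^3 -6*x*sin(π*x/3) dx = -54/π;  ∫_0^3 18*x^2*sin(π*x/3) dx = -1944/π^3 + 486/π.
Sum: 18/π − 54/π + -1944/π^3 + 486/π = -1944/π^3 + 450/π.
So RHS = -∫_0^3 v(x) φ(x) dx = -450/π + 1944/π^3.
LHS − RHS = -1296/π^3 + 300/π ≠ 0, so the identity fails.
(For a valid weak derivative the identity must hold for EVERY test function, in particular this one. The failure shows v is NOT the weak derivative of u.)
Correct weak derivative would be u'(x) = 6*x**2 - 2*x + 1.


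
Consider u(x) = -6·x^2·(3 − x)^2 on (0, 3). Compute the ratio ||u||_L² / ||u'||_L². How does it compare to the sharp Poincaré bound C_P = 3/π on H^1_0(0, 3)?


||u||_L² / ||u'||_L² = sqrt(3)/2 < C_P = 3/π.

u(x) = -6·x^2·(3 − x)^2, so u'(x) = 12*x*(x*(3 - x) - (x - 3)^2).
u(x) = -6·x^2·(3 − x)^2 vanishes at x = 0 and x = 3, so u ∈ H^1_0(0, 3). Differentiate via the product rule and integrate the resulting polynomials term by term.
  ∫_0^3 u² dx = ∫_0^3 (36*x^8 - 432*x^7 + 1944*x^6 - 3888*x^5 + 2916*x^4) dx. Term by term:
    ∫_0^3 36*x^8 dx = 78732;  ∫_0^3 -432*x^7 dx = -354294;  ∫_0^3 1944*x^6 dx = 4251528/7;
    ∫_0^3 -3888*x^5 dx = -472392;  ∫_0^3 2916*x^4 dx = 708588/5.
  Sum: 78732 − 354294 + 4251528/7 − 472392 + 708588/5 = 39366/35.
  ∫_0^3 (u')² dx = ∫_0^3 (576*x^6 - 5184*x^5 + 16848*x^4 - 23328*x^3 + 11664*x^2) dx. Term by term:
    ∫_0^3 576*x^6 dx = 1259712/7;  ∫_0^3 -5184*x^5 dx = -629856;  ∫_0^3 16848*x^4 dx = 4094064/5;
    ∫_0^3 -23328*x^3 dx = -472392;  ∫_0^3 11664*x^2 dx = 104976.
  Sum: 1259712/7 − 629856 + 4094064/5 − 472392 + 104976 = 52488/35.
∫_0^3 u² dx = 39366/35, so ||u||_L² = 81*sqrt(210)/35.
∫_0^3 (u')² dx = 52488/35, so ||u'||_L² = 162*sqrt(70)/35.
Ratio ||u||_L² / ||u'||_L² = sqrt(3)/2.
Sharp Poincaré constant on H^1_0(0, 3) is C_P = L/π = 3/π, achieved by sin(π/3·x).
A polynomial bump cannot attain the sharp Poincaré constant (only the first sine eigenfunction does), so the ratio is strictly less than C_P, consistent with ||u||_L² ≤ C_P ||u'||_L².


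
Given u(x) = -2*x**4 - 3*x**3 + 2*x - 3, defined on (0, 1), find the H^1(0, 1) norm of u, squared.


||u||_{H^1}^2 = 13883/315

The H^1 norm (squared) on an interval (0, L) is
  ||u||_{H^1}^2 = ∫_0^L u(x)^2 dx + ∫_0^L u'(x)^2 dx.
Compute u'(x) = -8*x**3 - 9*x**2 + 2.
Then u(x)^2 = 4*x**8 + 12*x**7 + 9*x**6 - 8*x**5 + 18*x**3 + 4*x**2 - 12*x + 9 and u'(x)^2 = 64*x**6 + 144*x**5 + 81*x**4 - 32*x**3 - 36*x**2 + 4.
Integrate each monomial from 0 to 1 using ∫_0^1 c·x^n dx = c·1^(n+1)/(n+1):
  ∫_0^1 u(x)^2 dx = ∫_0^1 (4*x^8 + 12*x^7 + 9*x^6 - 8*x^5 + 18*x^3 + 4*x^2 - 12*x + 9) dx. Term by term:
    ∫_0^1 4*x^8 dx = 4/9;  ∫_0^1 12*x^7 dx = 3/2;  ∫_0^1 9*x^6 dx = 9/7;
    ∫_0^1 -8*x^5 dx = -4/3;  ∫_0^1 18*x^3 dx = 9/2;  ∫_0^1 4*x^2 dx = 4/3;
    ∫_0^1 -12*x dx = -6;  ∫_0^1 9 dx = 9.
  Sum: 4/9 + 3/2 + 9/7 − 4/3 + 9/2 + 4/3 − 6 + 9 = 676/63.
  ∫_0^1 u'(x)^2 dx = ∫_0^1 (64*x^6 + 144*x^5 + 81*x^4 - 32*x^3 - 36*x^2 + 4) dx. Term by term:
    ∫_0^1 64*x^6 dx = 64/7;  ∫_0^1 144*x^5 dx = 24;  ∫_0^1 81*x^4 dx = 81/5;
    ∫_0^1 -32*x^3 dx = -8;  ∫_0^1 -36*x^2 dx = -12;  ∫_0^1 4 dx = 4.
  Sum: 64/7 + 24 + 81/5 − 8 − 12 + 4 = 1167/35.
Adding: ||u||_{H^1}^2 = 676/63 + 1167/35 = 13883/315.


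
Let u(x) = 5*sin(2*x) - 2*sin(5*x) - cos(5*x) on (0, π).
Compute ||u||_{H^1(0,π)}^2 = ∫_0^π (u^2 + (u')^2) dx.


||u||_{H^1(0,π)}^2 = 1040/21 + 255*π/2

u'(x) = 5*sin(5*x) + 10*cos(2*x) - 10*cos(5*x).
Expand u² and (u')² and integrate term by term on (0, π), using: for integers n ≥ 1, ∫_0^π sin²(nx) dx = ∫_0^π cos²(nx) dx = π/2; for n ≠ n', ∫_0^π sin(nx)sin(n'x) dx = ∫_0^π cos(nx)cos(n'x) dx = 0; and by product-to-sum, ∫_0^π sin(nx)cos(n'x) dx = ½∫_0^π [sin((n+n')x) + sin((n−n')x)] dx, which is 0 when n+n' is even and 2n/(n²−n'²) when n+n' is odd (it need not vanish on (0, π)).
  u² squared terms: (-1)²·∫cos(5x)² dx = 1·π/2 = π/2;  (-2)²·∫sin(5x)² dx = 4·π/2 = 2*π;  (5)²·∫sin(2x)² dx = 25·π/2 = 25*π/2.
  u² cross terms: 2·(-1)·(-2)·∫cos(5x)·sin(5x) dx = 4·(0) = 0;  2·(-1)·(5)·∫cos(5x)·sin(2x) dx = -10·(-4/21) = 40/21;  2·(-2)·(5)·∫sin(5x)·sin(2x) dx = -20·(0) = 0.
  So ∫_0^π u² dx = π/2 + 2*π + 25*π/2 + 0 + 40/21 + 0 = 40/21 + 15*π.
  (u')² squared terms: (-10)²·∫cos(5x)² dx = 100·π/2 = 50*π;  (5)²·∫sin(5x)² dx = 25·π/2 = 25*π/2;  (10)²·∫cos(2x)² dx = 100·π/2 = 50*π.
  (u')² cross terms: 2·(-10)·(5)·∫cos(5x)·sin(5x) dx = -100·(0) = 0;  2·(-10)·(10)·∫cos(5x)·cos(2x) dx = -200·(0) = 0;  2·(5)·(10)·∫sin(5x)·cos(2x) dx = 100·(10/21) = 1000/21.
  So ∫_0^π (u')² dx = 50*π + 25*π/2 + 50*π + 0 + 0 + 1000/21 = 1000/21 + 225*π/2.
||u||_{H^1}^2 = (40/21 + 15*π) + (1000/21 + 225*π/2) = 1040/21 + 255*π/2.


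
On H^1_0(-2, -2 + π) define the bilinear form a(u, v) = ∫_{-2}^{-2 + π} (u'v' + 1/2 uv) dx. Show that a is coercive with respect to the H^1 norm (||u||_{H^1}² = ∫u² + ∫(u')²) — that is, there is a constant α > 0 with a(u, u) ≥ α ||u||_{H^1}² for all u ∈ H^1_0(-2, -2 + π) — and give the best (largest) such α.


α = 3/4

Coercivity of a(·,·) on H^1_0(-2, -2 + π) means a(u, u) ≥ α ||u||_{H^1}² for every u ∈ H^1_0.
The interval has length L = π, and Poincaré/coercivity depend only on L. Here a(u, u) = ∫(u')² + (1/2)·∫u².
Here 0 < c = 1/2 < 1. The condition a(u,u) ≥ α||u||_{H^1}² reads (1−α)∫(u')² ≥ (α−c)∫u². Any admissible α is ≤ 1 (rapidly oscillating u have ∫u²/∫(u')² → 0), and α = 1 would force 0 ≥ (1−c)∫u², impossible since c < 1; so 1−α > 0. By the sharp Poincaré inequality on H^1_0 of an interval of length L, ∫(u')² ≥ (π/L)²∫u² with equality for the first sine mode sin(π(x−x₀)/L) (x₀ the left endpoint), so the inequality holds for all u iff (1−α)(π/L)² ≥ α − c, i.e. α ≤ ((π/L)² + c)/((π/L)² + 1) = (1 + c(L/π)²)/(1 + (L/π)²). With (π/L)² = 1 and c = 1/2, the largest admissible constant is α = ((π/L)² + c)/((π/L)² + 1).
Simplifying, α = 3/4.


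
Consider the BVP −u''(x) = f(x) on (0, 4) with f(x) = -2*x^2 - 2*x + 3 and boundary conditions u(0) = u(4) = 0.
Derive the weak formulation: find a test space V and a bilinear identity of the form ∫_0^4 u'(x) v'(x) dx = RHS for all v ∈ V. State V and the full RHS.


V = H^1_0(0, 4) (so v(0) = v(4) = 0); weak form: ∫_0^4 u'v' dx = ∫_0^4 (-2*x^2 - 2*x + 3) v dx for all v ∈ V.

Multiply both sides by a test function v and integrate from 0 to 4:
  ∫_0^4 −u''(x) v(x) dx = ∫_0^4 f(x) v(x) dx.
Integrate the LHS by parts once:
  ∫_0^4 −u'' v dx = −[u'(x) v(x)]_0^4 + ∫_0^4 u'(x) v'(x) dx.
Thus ∫_0^4 u'(x) v'(x) dx = ∫_0^4 f(x) v(x) dx + [u'(x) v(x)]_0^4.
Choose V so that boundary terms are either known or forced to vanish.
u is Dirichlet: u(0) = u(4) = 0. Let V = H^1_0(0, 4); then v(0) = v(4) = 0, and [u' v]_0^4 = 0.
Weak formulation: find u (satisfying any essential BC) such that ∫_0^4 u'(x) v'(x) dx = ∫_0^4 f v dx for all v ∈ V.
Substituting f(x) = -2*x^2 - 2*x + 3, the right-hand side is ∫_0^4 (-2*x^2 - 2*x + 3) v dx.


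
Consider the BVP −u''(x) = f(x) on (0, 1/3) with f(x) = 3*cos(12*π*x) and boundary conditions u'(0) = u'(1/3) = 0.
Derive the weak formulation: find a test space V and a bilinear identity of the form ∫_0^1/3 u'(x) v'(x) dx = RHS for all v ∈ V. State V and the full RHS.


V = H^1(0, 1/3) (no boundary constraint on v; u is determined up to an additive constant); weak form: ∫_0^1/3 u'v' dx = ∫_0^1/3 (3*cos(12*π*x)) v dx for all v ∈ V.

Multiply both sides by a test function v and integrate from 0 to 1/3:
  ∫_0^1/3 −u''(x) v(x) dx = ∫_0^1/3 f(x) v(x) dx.
Integrate the LHS by parts once:
  ∫_0^1/3 −u'' v dx = −[u'(x) v(x)]_0^1/3 + ∫_0^1/3 u'(x) v'(x) dx.
Thus ∫_0^1/3 u'(x) v'(x) dx = ∫_0^1/3 f(x) v(x) dx + [u'(x) v(x)]_0^1/3.
Choose V so that boundary terms are either known or forced to vanish.
u has homogeneous Neumann: u'(0) = u'(1/3) = 0. So [u' v]_0^1/3 = 0·v(1/3) − 0·v(0) = 0 for any v; take V = H^1(0, 1/3).
Weak formulation: find u (satisfying any essential BC) such that ∫_0^1/3 u'(x) v'(x) dx = ∫_0^1/3 f v dx for all v ∈ V (homogeneous Neumann, so boundary terms vanish).
Substituting f(x) = 3*cos(12*π*x), the right-hand side is ∫_0^1/3 (3*cos(12*π*x)) v dx.
Compatibility check (pure Neumann): taking v ≡ 1 ∈ V gives 0 = ∫_0^1/3 f dx + (0) − (0), i.e. ∫_0^1/3 f dx must equal u'(0) − u'(1/3) = 0. Indeed ∫_0^1/3 (3*cos(12*π*x)) dx = 0, so the data are compatible. The solution is then unique only up to an additive constant (fix it e.g. by requiring ∫_0^1/3 u dx = 0).


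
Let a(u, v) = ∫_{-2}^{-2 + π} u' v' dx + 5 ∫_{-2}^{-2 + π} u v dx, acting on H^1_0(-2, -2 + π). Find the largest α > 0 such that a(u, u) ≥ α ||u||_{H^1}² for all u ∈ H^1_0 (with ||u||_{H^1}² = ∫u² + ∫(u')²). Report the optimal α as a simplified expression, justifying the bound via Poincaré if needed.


α = 1

Coercivity of a(·,·) on H^1_0(-2, -2 + π) means a(u, u) ≥ α ||u||_{H^1}² for every u ∈ H^1_0.
The interval has length L = π, and Poincaré/coercivity depend only on L. Here a(u, u) = ∫(u')² + (5)·∫u².
Here c = 5 ≥ 1, so a(u,u) = ∫(u')² + c∫u² ≥ ∫(u')² + ∫u² = ||u||_{H^1}², i.e. α = 1 works. No larger α is possible: a(u,u) ≥ α||u||_{H^1}² means (1−α)∫(u')² ≥ (α−c)∫u², and for the modes u_n = sin(nπ(x−x₀)/L) (x₀ the left endpoint) one has ∫u_n²/∫(u_n')² = (L/(nπ))² → 0, so a(u_n,u_n)/||u_n||_{H^1}² → 1. Hence the optimal constant is α = 1.
Therefore α = 1.


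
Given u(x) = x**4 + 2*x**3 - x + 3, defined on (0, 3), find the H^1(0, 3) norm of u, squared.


||u||_{H^1}^2 = 1339581/70

The H^1 norm (squared) on an interval (0, L) is
  ||u||_{H^1}^2 = ∫_0^L u(x)^2 dx + ∫_0^L u'(x)^2 dx.
Compute u'(x) = 4*x**3 + 6*x**2 - 1.
Then u(x)^2 = x**8 + 4*x**7 + 4*x**6 - 2*x**5 + 2*x**4 + 12*x**3 + x**2 - 6*x + 9 and u'(x)^2 = 16*x**6 + 48*x**5 + 36*x**4 - 8*x**3 - 12*x**2 + 1.
Integrate each monomial from 0 to 3 using ∫_0^3 c·x^n dx = c·3^(n+1)/(n+1):
  ∫_0^3 u(x)^2 dx = ∫_0^3 (x^8 + 4*x^7 + 4*x^6 - 2*x^5 + 2*x^4 + 12*x^3 + x^2 - 6*x + 9) dx. Term by term:
    ∫_0^3 x^8 dx = 2187;  ∫_0^3 4*x^7 dx = 6561/2;  ∫_0^3 4*x^6 dx = 8748/7;
    ∫_0^3 -2*x^5 dx = -243;  ∫_0^3 2*x^4 dx = 486/5;  ∫_0^3 12*x^3 dx = 243;
    ∫_0^3 x^2 dx = 9;  ∫_0^3 -6*x dx = -27;  ∫_0^3 9 dx = 27.
  Sum: 2187 + 6561/2 + 8748/7 − 243 + 486/5 + 243 + 9 − 27 + 27 = 477639/70.
  ∫_0^3 u'(x)^2 dx = ∫_0^3 (16*x^6 + 48*x^5 + 36*x^4 - 8*x^3 - 12*x^2 + 1) dx. Term by term:
    ∫_0^3 16*x^6 dx = 34992/7;  ∫_0^3 48*x^5 dx = 5832;  ∫_0^3 36*x^4 dx = 8748/5;
    ∫_0^3 -8*x^3 dx = -162;  ∫_0^3 -12*x^2 dx = -108;  ∫_0^3 1 dx = 3.
  Sum: 34992/7 + 5832 + 8748/5 − 162 − 108 + 3 = 430971/35.
Adding: ||u||_{H^1}^2 = 477639/70 + 430971/35 = 1339581/70.


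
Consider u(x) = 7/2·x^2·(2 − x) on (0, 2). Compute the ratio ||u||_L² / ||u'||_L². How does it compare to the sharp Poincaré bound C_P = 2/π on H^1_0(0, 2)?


||u||_L² / ||u'||_L² = sqrt(14)/7 < C_P = 2/π.

u(x) = 7/2·x^2·(2 − x), so u'(x) = 7*x*(4 - 3*x)/2.
u(x) = 7/2·x^2·(2 − x) vanishes at x = 0 and x = 2, so u ∈ H^1_0(0, 2). Differentiate via the product rule and integrate the resulting polynomials term by term.
  ∫_0^2 u² dx = ∫_0^2 (49*x^6/4 - 49*x^5 + 49*x^4) dx. Term by term:
    ∫_0^2 49*x^6/4 dx = 224;  ∫_0^2 -49*x^5 dx = -1568/3;  ∫_0^2 49*x^4 dx = 1568/5.
  Sum: 224 − 1568/3 + 1568/5 = 224/15.
  ∫_0^2 (u')² dx = ∫_0^2 (441*x^4/4 - 294*x^3 + 196*x^2) dx. Term by term:
    ∫_0^2 441*x^4/4 dx = 3528/5;  ∫_0^2 -294*x^3 dx = -1176;  ∫_0^2 196*x^2 dx = 1568/3.
  Sum: 3528/5 − 1176 + 1568/3 = 784/15.
∫_0^2 u² dx = 224/15, so ||u||_L² = 4*sqrt(210)/15.
∫_0^2 (u')² dx = 784/15, so ||u'||_L² = 28*sqrt(15)/15.
Ratio ||u||_L² / ||u'||_L² = sqrt(14)/7.
Sharp Poincaré constant on H^1_0(0, 2) is C_P = L/π = 2/π, achieved by sin(π/2·x).
A polynomial bump cannot attain the sharp Poincaré constant (only the first sine eigenfunction does), so the ratio is strictly less than C_P, consistent with ||u||_L² ≤ C_P ||u'||_L².


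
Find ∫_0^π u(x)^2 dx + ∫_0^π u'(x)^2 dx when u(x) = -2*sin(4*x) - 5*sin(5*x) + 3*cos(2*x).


||u||_{H^1(0,π)}^2 = -500/7 + 763*π/2

u'(x) = -6*sin(2*x) - 8*cos(4*x) - 25*cos(5*x).
Expand u² and (u')² and integrate term by term on (0, π), using: for integers n ≥ 1, ∫_0^π sin²(nx) dx = ∫_0^π cos²(nx) dx = π/2; for n ≠ n', ∫_0^π sin(nx)sin(n'x) dx = ∫_0^π cos(nx)cos(n'x) dx = 0; and by product-to-sum, ∫_0^π sin(nx)cos(n'x) dx = ½∫_0^π [sin((n+n')x) + sin((n−n')x)] dx, which is 0 when n+n' is even and 2n/(n²−n'²) when n+n' is odd (it need not vanish on (0, π)).
  u² squared terms: (-5)²·∫sin(5x)² dx = 25·π/2 = 25*π/2;  (-2)²·∫sin(4x)² dx = 4·π/2 = 2*π;  (3)²·∫cos(2x)² dx = 9·π/2 = 9*π/2.
  u² cross terms: 2·(-5)·(-2)·∫sin(5x)·sin(4x) dx = 20·(0) = 0;  2·(-5)·(3)·∫sin(5x)·cos(2x) dx = -30·(10/21) = -100/7;  2·(-2)·(3)·∫sin(4x)·cos(2x) dx = -12·(0) = 0.
  So ∫_0^π u² dx = 25*π/2 + 2*π + 9*π/2 + 0 − 100/7 + 0 = -100/7 + 19*π.
  (u')² squared terms: (-25)²·∫cos(5x)² dx = 625·π/2 = 625*π/2;  (-8)²·∫cos(4x)² dx = 64·π/2 = 32*π;  (-6)²·∫sin(2x)² dx = 36·π/2 = 18*π.
  (u')² cross terms: 2·(-25)·(-8)·∫cos(5x)·cos(4x) dx = 400·(0) = 0;  2·(-25)·(-6)·∫cos(5x)·sin(2x) dx = 300·(-4/21) = -400/7;  2·(-8)·(-6)·∫cos(4x)·sin(2x) dx = 96·(0) = 0.
  So ∫_0^π (u')² dx = 625*π/2 + 32*π + 18*π + 0 − 400/7 + 0 = -400/7 + 725*π/2.
||u||_{H^1}^2 = (-100/7 + 19*π) + (-400/7 + 725*π/2) = -500/7 + 763*π/2.


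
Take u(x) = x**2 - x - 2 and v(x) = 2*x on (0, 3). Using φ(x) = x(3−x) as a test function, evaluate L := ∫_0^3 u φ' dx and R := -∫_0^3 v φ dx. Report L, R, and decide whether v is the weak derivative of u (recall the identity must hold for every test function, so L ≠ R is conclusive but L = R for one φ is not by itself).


LHS = -9, RHS = -27/2. No, v is not the weak derivative of u.

u(x) = x**2 - x - 2, classical derivative u'(x) = 2*x - 1.
φ(x) = x(3−x), so φ'(x) = 3 - 2*x.
Note φ(0) = φ(3) = 0, so the boundary term u·φ vanishes.
LHS = ∫_0^3 u(x) φ'(x) dx = ∫_0^3 (-2*x^3 + 5*x^2 + x - 6) dx. Term by term:
  ∫_0^3 -2*x^3 dx = -81/2;  ∫_0^3 5*x^2 dx = 45;  ∫_0^3 x dx = 9/2;
  ∫_0^3 -6 dx = -18.
Sum: -81/2 + 45 + 9/2 − 18 = -9.
So LHS = -9.
∫_0^3 v(x) φ(x) dx = ∫_0^3 (-2*x^3 + 6*x^2) dx. Term by term:
  ∫_0^3 -2*x^3 dx = -81/2;  ∫_0^3 6*x^2 dx = 54.
Sum: -81/2 + 54 = 27/2.
So RHS = -∫_0^3 v(x) φ(x) dx = -27/2.
LHS − RHS = 9/2 ≠ 0, so the identity fails.
(For a valid weak derivative the identity must hold for EVERY test function, in particular this one. The failure shows v is NOT the weak derivative of u.)
Correct weak derivative would be u'(x) = 2*x - 1.


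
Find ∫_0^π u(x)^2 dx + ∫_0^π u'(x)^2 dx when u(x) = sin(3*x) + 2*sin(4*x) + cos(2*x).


||u||_{H^1(0,π)}^2 = 12 + 83*π/2

u'(x) = -2*sin(2*x) + 3*cos(3*x) + 8*cos(4*x).
Expand u² and (u')² and integrate term by term on (0, π), using: for integers n ≥ 1, ∫_0^π sin²(nx) dx = ∫_0^π cos²(nx) dx = π/2; for n ≠ n', ∫_0^π sin(nx)sin(n'x) dx = ∫_0^π cos(nx)cos(n'x) dx = 0; and by product-to-sum, ∫_0^π sin(nx)cos(n'x) dx = ½∫_0^π [sin((n+n')x) + sin((n−n')x)] dx, which is 0 when n+n' is even and 2n/(n²−n'²) when n+n' is odd (it need not vanish on (0, π)).
  u² squared terms: (2)²·∫sin(4x)² dx = 4·π/2 = 2*π;  (1)²·∫cos(2x)² dx = 1·π/2 = π/2;  (1)²·∫sin(3x)² dx = 1·π/2 = π/2.
  u² cross terms: 2·(2)·(1)·∫sin(4x)·cos(2x) dx = 4·(0) = 0;  2·(2)·(1)·∫sin(4x)·sin(3x) dx = 4·(0) = 0;  2·(1)·(1)·∫cos(2x)·sin(3x) dx = 2·(6/5) = 12/5.
  So ∫_0^π u² dx = 2*π + π/2 + π/2 + 0 + 0 + 12/5 = 12/5 + 3*π.
  (u')² squared terms: (-2)²·∫sin(2x)² dx = 4·π/2 = 2*π;  (3)²·∫cos(3x)² dx = 9·π/2 = 9*π/2;  (8)²·∫cos(4x)² dx = 64·π/2 = 32*π.
  (u')² cross terms: 2·(-2)·(3)·∫sin(2x)·cos(3x) dx = -12·(-4/5) = 48/5;  2·(-2)·(8)·∫sin(2x)·cos(4x) dx = -32·(0) = 0;  2·(3)·(8)·∫cos(3x)·cos(4x) dx = 48·(0) = 0.
  So ∫_0^π (u')² dx = 2*π + 9*π/2 + 32*π + 48/5 + 0 + 0 = 48/5 + 77*π/2.
||u||_{H^1}^2 = (12/5 + 3*π) + (48/5 + 77*π/2) = 12 + 83*π/2.


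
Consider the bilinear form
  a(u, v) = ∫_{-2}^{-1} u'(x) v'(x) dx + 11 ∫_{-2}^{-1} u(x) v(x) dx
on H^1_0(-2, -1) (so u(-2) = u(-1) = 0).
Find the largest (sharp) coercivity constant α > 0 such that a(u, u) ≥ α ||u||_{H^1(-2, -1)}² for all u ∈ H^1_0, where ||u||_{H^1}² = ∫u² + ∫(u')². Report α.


α = 1

Coercivity of a(·,·) on H^1_0(-2, -1) means a(u, u) ≥ α ||u||_{H^1}² for every u ∈ H^1_0.
The interval has length L = 1, and Poincaré/coercivity depend only on L. Here a(u, u) = ∫(u')² + (11)·∫u².
Here c = 11 ≥ 1, so a(u,u) = ∫(u')² + c∫u² ≥ ∫(u')² + ∫u² = ||u||_{H^1}², i.e. α = 1 works. No larger α is possible: a(u,u) ≥ α||u||_{H^1}² means (1−α)∫(u')² ≥ (α−c)∫u², and for the modes u_n = sin(nπ(x−x₀)/L) (x₀ the left endpoint) one has ∫u_n²/∫(u_n')² = (L/(nπ))² → 0, so a(u_n,u_n)/||u_n||_{H^1}² → 1. Hence the optimal constant is α = 1.
Therefore α = 1.


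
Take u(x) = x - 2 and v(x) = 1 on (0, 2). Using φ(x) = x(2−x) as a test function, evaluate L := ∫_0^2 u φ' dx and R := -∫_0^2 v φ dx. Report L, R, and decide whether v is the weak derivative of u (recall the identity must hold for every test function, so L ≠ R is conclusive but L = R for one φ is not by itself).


LHS = -4/3, RHS = -4/3. Yes, v = u' weakly.

u(x) = x - 2, classical derivative u'(x) = 1.
φ(x) = x(2−x), so φ'(x) = 2 - 2*x.
Note φ(0) = φ(2) = 0, so the boundary term u·φ vanishes.
LHS = ∫_0^2 u(x) φ'(x) dx = ∫_0^2 (-2*x^2 + 6*x - 4) dx. Term by term:
  ∫_0^2 -2*x^2 dx = -16/3;  ∫_0^2 6*x dx = 12;  ∫_0^2 -4 dx = -8.
Sum: -16/3 + 12 − 8 = -4/3.
So LHS = -4/3.
∫_0^2 v(x) φ(x) dx = ∫_0^2 (-x^2 + 2*x) dx. Term by term:
  ∫_0^2 -x^2 dx = -8/3;  ∫_0^2 2*x dx = 4.
Sum: -8/3 + 4 = 4/3.
So RHS = -∫_0^2 v(x) φ(x) dx = -4/3.
LHS = RHS, so the identity holds for this test φ.
Moreover u is smooth here and v(x) = u'(x) = 1 pointwise, so the identity holds for every test function. Hence v is the weak derivative of u.


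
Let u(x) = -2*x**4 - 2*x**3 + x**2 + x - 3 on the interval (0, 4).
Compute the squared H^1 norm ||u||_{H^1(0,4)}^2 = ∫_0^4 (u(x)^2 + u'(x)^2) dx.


||u||_{H^1}^2 = 123688136/315

The H^1 norm (squared) on an interval (0, L) is
  ||u||_{H^1}^2 = ∫_0^L u(x)^2 dx + ∫_0^L u'(x)^2 dx.
Compute u'(x) = -8*x**3 - 6*x**2 + 2*x + 1.
Then u(x)^2 = 4*x**8 + 8*x**7 - 8*x**5 + 9*x**4 + 14*x**3 - 5*x**2 - 6*x + 9 and u'(x)^2 = 64*x**6 + 96*x**5 + 4*x**4 - 40*x**3 - 8*x**2 + 4*x + 1.
Integrate each monomial from 0 to 4 using ∫_0^4 c·x^n dx = c·4^(n+1)/(n+1):
  ∫_0^4 u(x)^2 dx = ∫_0^4 (4*x^8 + 8*x^7 - 8*x^5 + 9*x^4 + 14*x^3 - 5*x^2 - 6*x + 9) dx. Term by term:
    ∫_0^4 4*x^8 dx = 1048576/9;  ∫_0^4 8*x^7 dx = 65536;  ∫_0^4 -8*x^5 dx = -16384/3;
    ∫_0^4 9*x^4 dx = 9216/5;  ∫_0^4 14*x^3 dx = 896;  ∫_0^4 -5*x^2 dx = -320/3;
    ∫_0^4 -6*x dx = -48;  ∫_0^4 9 dx = 36.
  Sum: 1048576/9 + 65536 − 16384/3 + 9216/5 + 896 − 320/3 − 48 + 36 = 8064164/45.
  ∫_0^4 u'(x)^2 dx = ∫_0^4 (64*x^6 + 96*x^5 + 4*x^4 - 40*x^3 - 8*x^2 + 4*x + 1) dx. Term by term:
    ∫_0^4 64*x^6 dx = 1048576/7;  ∫_0^4 96*x^5 dx = 65536;  ∫_0^4 4*x^4 dx = 4096/5;
    ∫_0^4 -40*x^3 dx = -2560;  ∫_0^4 -8*x^2 dx = -512/3;  ∫_0^4 4*x dx = 32;
    ∫_0^4 1 dx = 4.
  Sum: 1048576/7 + 65536 + 4096/5 − 2560 − 512/3 + 32 + 4 = 22412996/105.
Adding: ||u||_{H^1}^2 = 8064164/45 + 22412996/105 = 123688136/315.


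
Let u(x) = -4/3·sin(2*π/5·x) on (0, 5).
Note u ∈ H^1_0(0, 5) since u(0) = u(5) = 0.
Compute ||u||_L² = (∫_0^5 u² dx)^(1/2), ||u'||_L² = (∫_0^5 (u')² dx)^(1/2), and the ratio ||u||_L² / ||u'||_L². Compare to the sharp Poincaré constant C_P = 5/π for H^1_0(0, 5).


||u||_L² / ||u'||_L² = 5/(2*π) < C_P = 5/π.

u(x) = -4/3·sin(2*π/5·x), so u'(x) = -8*π*cos(2*π*x/5)/15.
Writing u(x) = A·sin(kπx/L) with A = -4/3 and k = 2, use ∫_0^L sin²(kπx/L) dx = L/2 and ∫_0^L cos²(kπx/L) dx = L/2.
u² = 16/9·sin²(2*π/5·x) and (u')² = 64*π^2/225·cos²(2*π/5·x), and each of sin², cos² integrates to L/2 = 5/2 over (0, 5).
∫_0^5 u² dx = 40/9, so ||u||_L² = 2*sqrt(10)/3.
∫_0^5 (u')² dx = 32*π^2/45, so ||u'||_L² = 4*sqrt(10)*π/15.
Ratio ||u||_L² / ||u'||_L² = 5/(2*π).
Sharp Poincaré constant on H^1_0(0, 5) is C_P = L/π = 5/π, achieved by sin(π/5·x).
This is the k = 2 harmonic; the ratio L/(kπ) is strictly less than C_P = L/π, consistent with the sharp inequality ||u||_L² ≤ C_P ||u'||_L².


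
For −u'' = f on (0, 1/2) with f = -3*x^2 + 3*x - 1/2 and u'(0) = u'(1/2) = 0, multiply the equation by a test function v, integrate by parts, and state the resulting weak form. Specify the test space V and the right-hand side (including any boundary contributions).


V = H^1(0, 1/2) (no boundary constraint on v; u is determined up to an additive constant); weak form: ∫_0^1/2 u'v' dx = ∫_0^1/2 (-3*x^2 + 3*x - 1/2) v dx for all v ∈ V.

Multiply both sides by a test function v and integrate from 0 to 1/2:
  ∫_0^1/2 −u''(x) v(x) dx = ∫_0^1/2 f(x) v(x) dx.
Integrate the LHS by parts once:
  ∫_0^1/2 −u'' v dx = −[u'(x) v(x)]_0^1/2 + ∫_0^1/2 u'(x) v'(x) dx.
Thus ∫_0^1/2 u'(x) v'(x) dx = ∫_0^1/2 f(x) v(x) dx + [u'(x) v(x)]_0^1/2.
Choose V so that boundary terms are either known or forced to vanish.
u has homogeneous Neumann: u'(0) = u'(1/2) = 0. So [u' v]_0^1/2 = 0·v(1/2) − 0·v(0) = 0 for any v; take V = H^1(0, 1/2).
Weak formulation: find u (satisfying any essential BC) such that ∫_0^1/2 u'(x) v'(x) dx = ∫_0^1/2 f v dx for all v ∈ V (homogeneous Neumann, so boundary terms vanish).
Substituting f(x) = -3*x^2 + 3*x - 1/2, the right-hand side is ∫_0^1/2 (-3*x^2 + 3*x - 1/2) v dx.
Compatibility check (pure Neumann): taking v ≡ 1 ∈ V gives 0 = ∫_0^1/2 f dx + (0) − (0), i.e. ∫_0^1/2 f dx must equal u'(0) − u'(1/2) = 0. Indeed ∫_0^1/2 (-3*x^2 + 3*x - 1/2) dx = 0, so the data are compatible. The solution is then unique only up to an additive constant (fix it e.g. by requiring ∫_0^1/2 u dx = 0).


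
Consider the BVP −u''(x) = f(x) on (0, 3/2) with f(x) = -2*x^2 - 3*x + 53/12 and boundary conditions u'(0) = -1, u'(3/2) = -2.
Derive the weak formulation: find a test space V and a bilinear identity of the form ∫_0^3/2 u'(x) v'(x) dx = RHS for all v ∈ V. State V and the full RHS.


V = H^1(0, 3/2) (v unrestricted at boundary; u is determined up to an additive constant); weak form: ∫_0^3/2 u'v' dx = ∫_0^3/2 (-2*x^2 - 3*x + 53/12) v dx − 2·v(3/2) + v(0) for all v ∈ V.

Multiply both sides by a test function v and integrate from 0 to 3/2:
  ∫_0^3/2 −u''(x) v(x) dx = ∫_0^3/2 f(x) v(x) dx.
Integrate the LHS by parts once:
  ∫_0^3/2 −u'' v dx = −[u'(x) v(x)]_0^3/2 + ∫_0^3/2 u'(x) v'(x) dx.
Thus ∫_0^3/2 u'(x) v'(x) dx = ∫_0^3/2 f(x) v(x) dx + [u'(x) v(x)]_0^3/2.
Choose V so that boundary terms are either known or forced to vanish.
u has inhomogeneous Neumann u'(0) = -1, u'(3/2) = -2. [u' v]_0^3/2 = (-2)·v(3/2) − (-1)·v(0) = − 2·v(3/2) + v(0). Take V = H^1(0, 3/2); boundary term becomes part of RHS.
Weak formulation: find u (satisfying any essential BC) such that ∫_0^3/2 u'(x) v'(x) dx = ∫_0^3/2 f v dx − 2·v(3/2) + v(0) for all v ∈ V (Neumann data are natural BCs: they enter the RHS as boundary terms).
Substituting f(x) = -2*x^2 - 3*x + 53/12, the right-hand side is ∫_0^3/2 (-2*x^2 - 3*x + 53/12) v dx − 2·v(3/2) + v(0).
Compatibility check (pure Neumann): taking v ≡ 1 ∈ V gives 0 = ∫_0^3/2 f dx + (-2) − (-1), i.e. ∫_0^3/2 f dx must equal u'(0) − u'(3/2) = 1. Indeed ∫_0^3/2 (-2*x^2 - 3*x + 53/12) dx = 1, so the data are compatible. The solution is then unique only up to an additive constant (fix it e.g. by requiring ∫_0^3/2 u dx = 0).


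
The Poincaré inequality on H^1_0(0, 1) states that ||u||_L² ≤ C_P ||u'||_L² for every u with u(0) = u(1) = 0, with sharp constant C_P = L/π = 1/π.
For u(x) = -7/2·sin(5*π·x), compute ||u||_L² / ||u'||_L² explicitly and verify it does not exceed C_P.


||u||_L² / ||u'||_L² = 1/(5*π) < C_P = 1/π.

u(x) = -7/2·sin(5*π·x), so u'(x) = -35*π*cos(5*π*x)/2.
Writing u(x) = A·sin(kπx/L) with A = -7/2 and k = 5, use ∫_0^L sin²(kπx/L) dx = L/2 and ∫_0^L cos²(kπx/L) dx = L/2.
u² = 49/4·sin²(5*π·x) and (u')² = 1225*π^2/4·cos²(5*π·x), and each of sin², cos² integrates to L/2 = 1/2 over (0, 1).
∫_0^1 u² dx = 49/8, so ||u||_L² = 7*sqrt(2)/4.
∫_0^1 (u')² dx = 1225*π^2/8, so ||u'||_L² = 35*sqrt(2)*π/4.
Ratio ||u||_L² / ||u'||_L² = 1/(5*π).
Sharp Poincaré constant on H^1_0(0, 1) is C_P = L/π = 1/π, achieved by sin(π·x).
This is the k = 5 harmonic; the ratio L/(kπ) is strictly less than C_P = L/π, consistent with the sharp inequality ||u||_L² ≤ C_P ||u'||_L².


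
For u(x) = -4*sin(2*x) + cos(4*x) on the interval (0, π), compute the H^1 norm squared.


||u||_{H^1(0,π)}^2 = 97*π/2

u'(x) = -4*sin(4*x) - 8*cos(2*x).
Expand u² and (u')² and integrate term by term on (0, π), using: for integers n ≥ 1, ∫_0^π sin²(nx) dx = ∫_0^π cos²(nx) dx = π/2; for n ≠ n', ∫_0^π sin(nx)sin(n'x) dx = ∫_0^π cos(nx)cos(n'x) dx = 0; and by product-to-sum, ∫_0^π sin(nx)cos(n'x) dx = ½∫_0^π [sin((n+n')x) + sin((n−n')x)] dx, which is 0 when n+n' is even and 2n/(n²−n'²) when n+n' is odd (it need not vanish on (0, π)).
  u² squared terms: (-4)²·∫sin(2x)² dx = 16·π/2 = 8*π;  (1)²·∫cos(4x)² dx = 1·π/2 = π/2.
  u² cross terms: 2·(-4)·(1)·∫sin(2x)·cos(4x) dx = -8·(0) = 0.
  So ∫_0^π u² dx = 8*π + π/2 + 0 = 17*π/2.
  (u')² squared terms: (-8)²·∫cos(2x)² dx = 64·π/2 = 32*π;  (-4)²·∫sin(4x)² dx = 16·π/2 = 8*π.
  (u')² cross terms: 2·(-8)·(-4)·∫cos(2x)·sin(4x) dx = 64·(0) = 0.
  So ∫_0^π (u')² dx = 32*π + 8*π + 0 = 40*π.
||u||_{H^1}^2 = (17*π/2) + (40*π) = 97*π/2.


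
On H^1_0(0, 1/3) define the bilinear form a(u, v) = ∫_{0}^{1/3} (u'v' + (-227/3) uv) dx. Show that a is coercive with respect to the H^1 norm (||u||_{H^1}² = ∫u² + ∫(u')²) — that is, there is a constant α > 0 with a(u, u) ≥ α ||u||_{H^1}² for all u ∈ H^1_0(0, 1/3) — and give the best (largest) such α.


α = (-227 + 27*π^2)/(3*(1 + 9*π^2))

Coercivity of a(·,·) on H^1_0(0, 1/3) means a(u, u) ≥ α ||u||_{H^1}² for every u ∈ H^1_0.
The interval has length L = 1/3, and Poincaré/coercivity depend only on L. Here a(u, u) = ∫(u')² + (-227/3)·∫u².
Here c = -227/3 < 0 with |c| < (π/L)² = 9*π^2, so coercivity still holds. The condition a(u,u) ≥ α||u||_{H^1}² reads (1−α)∫(u')² ≥ (α−c)∫u². Any admissible α is ≤ 1 (rapidly oscillating u have ∫u²/∫(u')² → 0), and α = 1 would force 0 ≥ (1−c)∫u², impossible since c < 1; so 1−α > 0. By the sharp Poincaré inequality on H^1_0 of an interval of length L, ∫(u')² ≥ (π/L)²∫u² with equality for the first sine mode sin(π(x−x₀)/L) (x₀ the left endpoint), so the inequality holds for all u iff (1−α)(π/L)² ≥ α − c, i.e. α ≤ ((π/L)² + c)/((π/L)² + 1) = (1 + c(L/π)²)/(1 + (L/π)²). (Direct route, valid since c ≤ 0: Poincaré gives c∫u² ≥ c(L/π)²∫(u')², so a(u,u) ≥ (1 + c(L/π)²)∫(u')², while ||u||_{H^1}² ≤ (1 + (L/π)²)∫(u')²; dividing yields the same α.) With (π/L)² = 9*π^2 and c = -227/3, the largest admissible constant is α = ((π/L)² + c)/((π/L)² + 1).
Simplifying, α = (-227 + 27*π^2)/(3*(1 + 9*π^2)).


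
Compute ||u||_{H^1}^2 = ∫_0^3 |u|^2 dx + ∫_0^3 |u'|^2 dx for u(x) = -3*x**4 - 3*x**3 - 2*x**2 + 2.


||u||_{H^1}^2 = 17249451/140

The H^1 norm (squared) on an interval (0, L) is
  ||u||_{H^1}^2 = ∫_0^L u(x)^2 dx + ∫_0^L u'(x)^2 dx.
Compute u'(x) = -12*x**3 - 9*x**2 - 4*x.
Then u(x)^2 = 9*x**8 + 18*x**7 + 21*x**6 + 12*x**5 - 8*x**4 - 12*x**3 - 8*x**2 + 4 and u'(x)^2 = 144*x**6 + 216*x**5 + 177*x**4 + 72*x**3 + 16*x**2.
Integrate each monomial from 0 to 3 using ∫_0^3 c·x^n dx = c·3^(n+1)/(n+1):
  ∫_0^3 u(x)^2 dx = ∫_0^3 (9*x^8 + 18*x^7 + 21*x^6 + 12*x^5 - 8*x^4 - 12*x^3 - 8*x^2 + 4) dx. Term by term:
    ∫_0^3 9*x^8 dx = 19683;  ∫_0^3 18*x^7 dx = 59049/4;  ∫_0^3 21*x^6 dx = 6561;
    ∫_0^3 12*x^5 dx = 1458;  ∫_0^3 -8*x^4 dx = -1944/5;  ∫_0^3 -12*x^3 dx = -243;
    ∫_0^3 -8*x^2 dx = -72;  ∫_0^3 4 dx = 12.
  Sum: 19683 + 59049/4 + 6561 + 1458 − 1944/5 − 243 − 72 + 12 = 835449/20.
  ∫_0^3 u'(x)^2 dx = ∫_0^3 (144*x^6 + 216*x^5 + 177*x^4 + 72*x^3 + 16*x^2) dx. Term by term:
    ∫_0^3 144*x^6 dx = 314928/7;  ∫_0^3 216*x^5 dx = 26244;  ∫_0^3 177*x^4 dx = 43011/5;
    ∫_0^3 72*x^3 dx = 1458;  ∫_0^3 16*x^2 dx = 144.
  Sum: 314928/7 + 26244 + 43011/5 + 1458 + 144 = 2850327/35.
Adding: ||u||_{H^1}^2 = 835449/20 + 2850327/35 = 17249451/140.


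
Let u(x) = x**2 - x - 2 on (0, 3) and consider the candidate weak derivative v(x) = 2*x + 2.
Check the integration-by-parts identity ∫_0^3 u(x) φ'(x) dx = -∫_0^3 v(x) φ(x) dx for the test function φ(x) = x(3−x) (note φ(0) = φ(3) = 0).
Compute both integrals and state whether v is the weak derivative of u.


LHS = -9, RHS = -45/2. No, v is not the weak derivative of u.

u(x) = x**2 - x - 2, classical derivative u'(x) = 2*x - 1.
φ(x) = x(3−x), so φ'(x) = 3 - 2*x.
Note φ(0) = φ(3) = 0, so the boundary term u·φ vanishes.
LHS = ∫_0^3 u(x) φ'(x) dx = ∫_0^3 (-2*x^3 + 5*x^2 + x - 6) dx. Term by term:
  ∫_0^3 -2*x^3 dx = -81/2;  ∫_0^3 5*x^2 dx = 45;  ∫_0^3 x dx = 9/2;
  ∫_0^3 -6 dx = -18.
Sum: -81/2 + 45 + 9/2 − 18 = -9.
So LHS = -9.
∫_0^3 v(x) φ(x) dx = ∫_0^3 (-2*x^3 + 4*x^2 + 6*x) dx. Term by term:
  ∫_0^3 -2*x^3 dx = -81/2;  ∫_0^3 4*x^2 dx = 36;  ∫_0^3 6*x dx = 27.
Sum: -81/2 + 36 + 27 = 45/2.
So RHS = -∫_0^3 v(x) φ(x) dx = -45/2.
LHS − RHS = 27/2 ≠ 0, so the identity fails.
(For a valid weak derivative the identity must hold for EVERY test function, in particular this one. The failure shows v is NOT the weak derivative of u.)
Correct weak derivative would be u'(x) = 2*x - 1.


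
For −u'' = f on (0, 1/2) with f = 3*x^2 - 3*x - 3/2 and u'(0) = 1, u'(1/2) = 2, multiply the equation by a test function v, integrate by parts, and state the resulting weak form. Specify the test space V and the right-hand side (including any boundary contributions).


V = H^1(0, 1/2) (v unrestricted at boundary; u is determined up to an additive constant); weak form: ∫_0^1/2 u'v' dx = ∫_0^1/2 (3*x^2 - 3*x - 3/2) v dx + 2·v(1/2) − v(0) for all v ∈ V.

Multiply both sides by a test function v and integrate from 0 to 1/2:
  ∫_0^1/2 −u''(x) v(x) dx = ∫_0^1/2 f(x) v(x) dx.
Integrate the LHS by parts once:
  ∫_0^1/2 −u'' v dx = −[u'(x) v(x)]_0^1/2 + ∫_0^1/2 u'(x) v'(x) dx.
Thus ∫_0^1/2 u'(x) v'(x) dx = ∫_0^1/2 f(x) v(x) dx + [u'(x) v(x)]_0^1/2.
Choose V so that boundary terms are either known or forced to vanish.
u has inhomogeneous Neumann u'(0) = 1, u'(1/2) = 2. [u' v]_0^1/2 = (2)·v(1/2) − (1)·v(0) = 2·v(1/2) − v(0). Take V = H^1(0, 1/2); boundary term becomes part of RHS.
Weak formulation: find u (satisfying any essential BC) such that ∫_0^1/2 u'(x) v'(x) dx = ∫_0^1/2 f v dx + 2·v(1/2) − v(0) for all v ∈ V (Neumann data are natural BCs: they enter the RHS as boundary terms).
Substituting f(x) = 3*x^2 - 3*x - 3/2, the right-hand side is ∫_0^1/2 (3*x^2 - 3*x - 3/2) v dx + 2·v(1/2) − v(0).
Compatibility check (pure Neumann): taking v ≡ 1 ∈ V gives 0 = ∫_0^1/2 f dx + (2) − (1), i.e. ∫_0^1/2 f dx must equal u'(0) − u'(1/2) = -1. Indeed ∫_0^1/2 (3*x^2 - 3*x - 3/2) dx = -1, so the data are compatible. The solution is then unique only up to an additive constant (fix it e.g. by requiring ∫_0^1/2 u dx = 0).


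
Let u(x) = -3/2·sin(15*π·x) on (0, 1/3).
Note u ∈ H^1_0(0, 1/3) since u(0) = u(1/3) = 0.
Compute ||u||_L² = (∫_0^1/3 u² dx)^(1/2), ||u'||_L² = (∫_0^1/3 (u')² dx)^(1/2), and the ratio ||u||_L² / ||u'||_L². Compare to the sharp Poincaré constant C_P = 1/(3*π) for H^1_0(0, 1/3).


||u||_L² / ||u'||_L² = 1/(15*π) < C_P = 1/(3*π).

u(x) = -3/2·sin(15*π·x), so u'(x) = -45*π*cos(15*π*x)/2.
Writing u(x) = A·sin(kπx/L) with A = -3/2 and k = 5, use ∫_0^L sin²(kπx/L) dx = L/2 and ∫_0^L cos²(kπx/L) dx = L/2.
u² = 9/4·sin²(15*π·x) and (u')² = 2025*π^2/4·cos²(15*π·x), and each of sin², cos² integrates to L/2 = 1/6 over (0, 1/3).
∫_0^1/3 u² dx = 3/8, so ||u||_L² = sqrt(6)/4.
∫_0^1/3 (u')² dx = 675*π^2/8, so ||u'||_L² = 15*sqrt(6)*π/4.
Ratio ||u||_L² / ||u'||_L² = 1/(15*π).
Sharp Poincaré constant on H^1_0(0, 1/3) is C_P = L/π = 1/(3*π), achieved by sin(3*π·x).
This is the k = 5 harmonic; the ratio L/(kπ) is strictly less than C_P = L/π, consistent with the sharp inequality ||u||_L² ≤ C_P ||u'||_L².


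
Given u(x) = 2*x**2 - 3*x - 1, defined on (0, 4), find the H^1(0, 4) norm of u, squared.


||u||_{H^1}^2 = 1976/5

The H^1 norm (squared) on an interval (0, L) is
  ||u||_{H^1}^2 = ∫_0^L u(x)^2 dx + ∫_0^L u'(x)^2 dx.
Compute u'(x) = 4*x - 3.
Then u(x)^2 = 4*x**4 - 12*x**3 + 5*x**2 + 6*x + 1 and u'(x)^2 = 16*x**2 - 24*x + 9.
Integrate each monomial from 0 to 4 using ∫_0^4 c·x^n dx = c·4^(n+1)/(n+1):
  ∫_0^4 u(x)^2 dx = ∫_0^4 (4*x^4 - 12*x^3 + 5*x^2 + 6*x + 1) dx. Term by term:
    ∫_0^4 4*x^4 dx = 4096/5;  ∫_0^4 -12*x^3 dx = -768;  ∫_0^4 5*x^2 dx = 320/3;
    ∫_0^4 6*x dx = 48;  ∫_0^4 1 dx = 4.
  Sum: 4096/5 − 768 + 320/3 + 48 + 4 = 3148/15.
  ∫_0^4 u'(x)^2 dx = ∫_0^4 (16*x^2 - 24*x + 9) dx. Term by term:
    ∫_0^4 16*x^2 dx = 1024/3;  ∫_0^4 -24*x dx = -192;  ∫_0^4 9 dx = 36.
  Sum: 1024/3 − 192 + 36 = 556/3.
Adding: ||u||_{H^1}^2 = 3148/15 + 556/3 = 1976/5.


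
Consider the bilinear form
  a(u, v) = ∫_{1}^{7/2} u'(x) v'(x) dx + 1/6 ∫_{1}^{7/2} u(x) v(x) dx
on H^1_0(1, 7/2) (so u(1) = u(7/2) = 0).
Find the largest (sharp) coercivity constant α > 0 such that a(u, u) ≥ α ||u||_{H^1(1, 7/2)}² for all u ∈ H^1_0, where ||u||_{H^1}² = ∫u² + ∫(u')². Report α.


α = (25 + 24*π^2)/(6*(25 + 4*π^2))

Coercivity of a(·,·) on H^1_0(1, 7/2) means a(u, u) ≥ α ||u||_{H^1}² for every u ∈ H^1_0.
The interval has length L = 5/2, and Poincaré/coercivity depend only on L. Here a(u, u) = ∫(u')² + (1/6)·∫u².
Here 0 < c = 1/6 < 1. The condition a(u,u) ≥ α||u||_{H^1}² reads (1−α)∫(u')² ≥ (α−c)∫u². Any admissible α is ≤ 1 (rapidly oscillating u have ∫u²/∫(u')² → 0), and α = 1 would force 0 ≥ (1−c)∫u², impossible since c < 1; so 1−α > 0. By the sharp Poincaré inequality on H^1_0 of an interval of length L, ∫(u')² ≥ (π/L)²∫u² with equality for the first sine mode sin(π(x−x₀)/L) (x₀ the left endpoint), so the inequality holds for all u iff (1−α)(π/L)² ≥ α − c, i.e. α ≤ ((π/L)² + c)/((π/L)² + 1) = (1 + c(L/π)²)/(1 + (L/π)²). With (π/L)² = 4*π^2/25 and c = 1/6, the largest admissible constant is α = ((π/L)² + c)/((π/L)² + 1).
Simplifying, α = (25 + 24*π^2)/(6*(25 + 4*π^2)).


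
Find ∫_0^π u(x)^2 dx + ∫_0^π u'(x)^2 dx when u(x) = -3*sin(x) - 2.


||u||_{H^1(0,π)}^2 = 24 + 13*π

u'(x) = -3*cos(x).
Expand u² and (u')² and integrate term by term on (0, π), using: for integers n ≥ 1, ∫_0^π sin²(nx) dx = ∫_0^π cos²(nx) dx = π/2; for n ≠ n', ∫_0^π sin(nx)sin(n'x) dx = ∫_0^π cos(nx)cos(n'x) dx = 0; and by product-to-sum, ∫_0^π sin(nx)cos(n'x) dx = ½∫_0^π [sin((n+n')x) + sin((n−n')x)] dx, which is 0 when n+n' is even and 2n/(n²−n'²) when n+n' is odd (it need not vanish on (0, π)). For the constant mode: ∫_0^π 1 dx = π, ∫_0^π cos(nx) dx = 0, ∫_0^π sin(nx) dx = (1−(−1)^n)/n.
  u² squared terms: (-2)²·∫1 dx = 4·π = 4*π;  (-3)²·∫sin(x)² dx = 9·π/2 = 9*π/2.
  u² cross terms: 2·(-2)·(-3)·∫1·sin(x) dx = 12·(2) = 24.
  So ∫_0^π u² dx = 4*π + 9*π/2 + 24 = 24 + 17*π/2.
  (u')² squared terms: (-3)²·∫cos(x)² dx = 9·π/2 = 9*π/2.
  So ∫_0^π (u')² dx = 9*π/2.
||u||_{H^1}^2 = (24 + 17*π/2) + (9*π/2) = 24 + 13*π.


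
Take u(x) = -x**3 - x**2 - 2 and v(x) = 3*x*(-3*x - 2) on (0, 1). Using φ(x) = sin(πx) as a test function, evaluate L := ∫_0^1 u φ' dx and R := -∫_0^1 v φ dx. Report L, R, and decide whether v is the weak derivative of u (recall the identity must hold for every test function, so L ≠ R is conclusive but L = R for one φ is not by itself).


LHS = -12/π^3 + 5/π, RHS = -36/π^3 + 15/π. No, v is not the weak derivative of u.

u(x) = -x**3 - x**2 - 2, classical derivative u'(x) = -3*x**2 - 2*x.
φ(x) = sin(πx), so φ'(x) = π*cos(π*x).
Note φ(0) = φ(1) = 0, so the boundary term u·φ vanishes.
LHS = ∫_0^1 u(x) φ'(x) dx = ∫_0^1 (-π*x^3*cos(π*x) - π*x^2*cos(π*x) - 2*π*cos(π*x)) dx. Term by term:
  ∫_0^1 -2*π*cos(π*x) dx = 0;  ∫_0^1 -π*x^2*cos(π*x) dx = 2/π;  ∫_0^1 -π*x^3*cos(π*x) dx = -12/π^3 + 3/π.
Sum: 0 + 2/π + -12/π^3 + 3/π = -12/π^3 + 5/π.
So LHS = -12/π^3 + 5/π.
∫_0^1 v(x) φ(x) dx = ∫_0^1 (-9*x^2*sin(π*x) - 6*x*sin(π*x)) dx. Term by term:
  ∫_0^1 -9*x^2*sin(π*x) dx = -9/π + 36/π^3;  ∫_0^1 -6*x*sin(π*x) dx = -6/π.
Sum: -9/π + 36/π^3 − 6/π = -15/π + 36/π^3.
So RHS = -∫_0^1 v(x) φ(x) dx = -36/π^3 + 15/π.
LHS − RHS = -10/π + 24/π^3 ≠ 0, so the identity fails.
(For a valid weak derivative the identity must hold for EVERY test function, in particular this one. The failure shows v is NOT the weak derivative of u.)
Correct weak derivative would be u'(x) = -3*x**2 - 2*x.
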